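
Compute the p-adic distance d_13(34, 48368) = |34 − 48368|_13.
d_13(34, 48368) = 1/2197

Step 1 — x − y = 34 − 48368 = -48334. Step 2 — v_13(-48334) = 3 (factor: -48334 = −(13^3 · 22); the sign does not affect v_p). Step 3 — |x − y|_13 = 13^{-3} = 1/2197.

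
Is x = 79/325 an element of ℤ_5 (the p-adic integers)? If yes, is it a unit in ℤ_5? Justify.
x ∉ ℤ_5 (v_5(x) = -2 < 0)

ℤ_5 = {x ∈ ℚ_5 : v_5(x) ≥ 0} and ℤ_5^× = {x ∈ ℤ_5 : v_5(x) = 0}. Here v_5(79/325) = v_5(num) − v_5(den) = -2; compare against these criteria.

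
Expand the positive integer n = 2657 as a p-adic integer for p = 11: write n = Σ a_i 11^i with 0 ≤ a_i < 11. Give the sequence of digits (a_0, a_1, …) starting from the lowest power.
(a_0, a_1, …) = (6, 10, 10, 1)

Repeated division by 11 gives the digits low-to-high: 2657 = 6 + 10·11^1 + 10·11^2 + 1·11^3. Digit sequence: (6, 10, 10, 1).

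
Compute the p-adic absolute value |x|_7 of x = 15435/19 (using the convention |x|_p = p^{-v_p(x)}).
|15435/19|_7 = 1/343

Step 1 — compute v_7(x) by factoring powers of 7 out of the numerator and denominator: v_7(15435/19) = 3. Step 2 — apply |x|_p = p^{-v_p(x)} = 7^{-3} = 1/343.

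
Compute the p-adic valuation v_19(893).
v_19(893) = 1

v_19(n) is the largest exponent k such that 19^k divides n. Factor out: 893 = 19^1 · 47. (Sign doesn't affect v_p.) So v_19(893) = 1.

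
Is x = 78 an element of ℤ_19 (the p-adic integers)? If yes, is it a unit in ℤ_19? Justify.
x ∈ ℤ_19^× (unit); v_19(x) = 0

ℤ_19 = {x ∈ ℚ_19 : v_19(x) ≥ 0} and ℤ_19^× = {x ∈ ℤ_19 : v_19(x) = 0}. Here v_19(78) = v_19(num) − v_19(den) = 0; compare against these criteria.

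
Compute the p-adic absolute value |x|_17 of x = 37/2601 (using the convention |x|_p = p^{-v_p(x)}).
|37/2601|_17 = 289

Step 1 — compute v_17(x) by factoring powers of 17 out of the numerator and denominator: v_17(37/2601) = -2. Step 2 — apply |x|_p = p^{-v_p(x)} = 17^{2} = 289.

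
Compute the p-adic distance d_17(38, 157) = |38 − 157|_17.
d_17(38, 157) = 1/17

Step 1 — x − y = 38 − 157 = -119. Step 2 — v_17(-119) = 1 (factor: -119 = −(17^1 · 7); the sign does not affect v_p). Step 3 — |x − y|_17 = 17^{-1} = 1/17.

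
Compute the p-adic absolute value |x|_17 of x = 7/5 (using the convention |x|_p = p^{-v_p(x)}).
|7/5|_17 = 1

Step 1 — compute v_17(x) by factoring powers of 17 out of the numerator and denominator: v_17(7/5) = 0. Step 2 — apply |x|_p = p^{-v_p(x)} = 17^{0} = 1.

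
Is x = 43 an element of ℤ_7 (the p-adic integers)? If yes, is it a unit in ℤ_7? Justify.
x ∈ ℤ_7^× (unit); v_7(x) = 0

ℤ_7 = {x ∈ ℚ_7 : v_7(x) ≥ 0} and ℤ_7^× = {x ∈ ℤ_7 : v_7(x) = 0}. Here v_7(43) = v_7(num) − v_7(den) = 0; compare against these criteria.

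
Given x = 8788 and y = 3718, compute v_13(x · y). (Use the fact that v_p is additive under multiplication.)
v_13(32673784) = 5

v_p(x) = 3 (factor: 8788 = 13^3 · 4); v_p(y) = 2 (factor: 3718 = 13^2 · 22). Additivity: v_p(xy) = v_p(x) + v_p(y) = 3 + 2 = 5. (Direct check: xy = 32673784 = 13^5 · (88).)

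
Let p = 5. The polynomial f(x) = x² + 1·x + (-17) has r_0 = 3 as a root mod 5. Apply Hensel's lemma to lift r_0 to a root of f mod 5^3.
r_2 = 43 (mod 125)

Hensel: r_{i+1} = r_i − f(r_i)·(f′(r_i))^{-1} mod 5^{i+2}, f′(x) = 2x + 1. Iterate:
  r_0 = 3 (mod 5)
  r_1 = 18 (mod 25)
  r_2 = 43 (mod 125)
Final: r = 43 satisfies f(r) ≡ 0 mod 5^3.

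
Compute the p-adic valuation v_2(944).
v_2(944) = 4

v_2(n) is the largest exponent k such that 2^k divides n. Factor out: 944 = 2^4 · 59. (Sign doesn't affect v_p.) So v_2(944) = 4.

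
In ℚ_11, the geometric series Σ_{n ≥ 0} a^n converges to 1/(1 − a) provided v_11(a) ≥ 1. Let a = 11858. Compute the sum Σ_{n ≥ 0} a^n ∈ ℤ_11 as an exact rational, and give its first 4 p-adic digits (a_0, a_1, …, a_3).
Σ a^n = 1/(1 − a) = -1/11857;  first 4 digits = (1, 0, 10, 8)

v_11(a) = 2 ≥ 1, so the series converges in ℤ_11 to 1/(1 − a) = 1/(1 − 11858) = -1/11857. Expand this rational in ℤ_11: compute digits iteratively via d_i = x_i mod 11, x_{i+1} = (x_i − d_i)/11. The first 4 digits are (1, 0, 10, 8).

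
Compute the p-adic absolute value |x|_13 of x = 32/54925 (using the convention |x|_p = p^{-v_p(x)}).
|32/54925|_13 = 2197

Step 1 — compute v_13(x) by factoring powers of 13 out of the numerator and denominator: v_13(32/54925) = -3. Step 2 — apply |x|_p = p^{-v_p(x)} = 13^{3} = 2197.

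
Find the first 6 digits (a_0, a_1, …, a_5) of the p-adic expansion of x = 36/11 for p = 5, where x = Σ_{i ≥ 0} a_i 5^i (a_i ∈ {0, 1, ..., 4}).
(a_0, …, a_5) = (1, 0, 1, 3, 3, 2)

v_5(36/11) = 0 (numerator and denominator both coprime to 5), so x ∈ ℤ_5^×. Compute digits iteratively via a_i = x_i mod 5, x_{i+1} = (x_i − a_i)/5, with x_0 = x:
  x_0 = 36/11;  a_0 = 1;  x_1 = (x_0 − 1)/5 = 5/11
  x_1 = 5/11;  a_1 = 0;  x_2 = (x_1 − 0)/5 = 1/11
  x_2 = 1/11;  a_2 = 1;  x_3 = (x_2 − 1)/5 = -2/11
  x_3 = -2/11;  a_3 = 3;  x_4 = (x_3 − 3)/5 = -7/11
  x_4 = -7/11;  a_4 = 3;  x_5 = (x_4 − 3)/5 = -8/11
  x_5 = -8/11;  a_5 = 2;  x_6 = (x_5 − 2)/5 = -6/11
Digits: (1, 0, 1, 3, 3, 2).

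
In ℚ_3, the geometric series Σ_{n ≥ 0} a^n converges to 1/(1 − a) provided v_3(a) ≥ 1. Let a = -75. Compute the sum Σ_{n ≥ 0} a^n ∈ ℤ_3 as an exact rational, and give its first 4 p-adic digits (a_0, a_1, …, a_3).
Σ a^n = 1/(1 − a) = 1/76;  first 4 digits = (1, 2, 1, 0)

v_3(a) = 1 ≥ 1, so the series converges in ℤ_3 to 1/(1 − a) = 1/(1 − (-75)) = 1/76. Expand this rational in ℤ_3: compute digits iteratively via d_i = x_i mod 3, x_{i+1} = (x_i − d_i)/3. The first 4 digits are (1, 2, 1, 0).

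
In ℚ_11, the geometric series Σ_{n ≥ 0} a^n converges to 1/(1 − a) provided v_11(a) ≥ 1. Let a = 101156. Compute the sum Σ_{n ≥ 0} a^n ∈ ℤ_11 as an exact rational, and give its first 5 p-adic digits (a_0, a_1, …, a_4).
Σ a^n = 1/(1 − a) = -1/101155;  first 5 digits = (1, 0, 0, 10, 6)

v_11(a) = 3 ≥ 1, so the series converges in ℤ_11 to 1/(1 − a) = 1/(1 − 101156) = -1/101155. Expand this rational in ℤ_11: compute digits iteratively via d_i = x_i mod 11, x_{i+1} = (x_i − d_i)/11. The first 5 digits are (1, 0, 0, 10, 6).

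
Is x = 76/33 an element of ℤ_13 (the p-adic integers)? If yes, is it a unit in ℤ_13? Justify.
x ∈ ℤ_13^× (unit); v_13(x) = 0

ℤ_13 = {x ∈ ℚ_13 : v_13(x) ≥ 0} and ℤ_13^× = {x ∈ ℤ_13 : v_13(x) = 0}. Here v_13(76/33) = v_13(num) − v_13(den) = 0; compare against these criteria.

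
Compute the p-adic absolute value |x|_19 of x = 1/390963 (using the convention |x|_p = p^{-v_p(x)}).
|1/390963|_19 = 130321

Step 1 — compute v_19(x) by factoring powers of 19 out of the numerator and denominator: v_19(1/390963) = -4. Step 2 — apply |x|_p = p^{-v_p(x)} = 19^{4} = 130321.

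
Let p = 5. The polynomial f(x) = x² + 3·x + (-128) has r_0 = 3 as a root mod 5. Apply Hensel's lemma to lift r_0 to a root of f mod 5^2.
r_1 = 18 (mod 25)

Hensel: r_{i+1} = r_i − f(r_i)·(f′(r_i))^{-1} mod 5^{i+2}, f′(x) = 2x + 3. Iterate:
  r_0 = 3 (mod 5)
  r_1 = 18 (mod 25)
Final: r = 18 satisfies f(r) ≡ 0 mod 5^2.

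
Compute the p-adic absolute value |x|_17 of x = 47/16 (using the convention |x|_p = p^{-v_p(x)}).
|47/16|_17 = 1

Step 1 — compute v_17(x) by factoring powers of 17 out of the numerator and denominator: v_17(47/16) = 0. Step 2 — apply |x|_p = p^{-v_p(x)} = 17^{0} = 1.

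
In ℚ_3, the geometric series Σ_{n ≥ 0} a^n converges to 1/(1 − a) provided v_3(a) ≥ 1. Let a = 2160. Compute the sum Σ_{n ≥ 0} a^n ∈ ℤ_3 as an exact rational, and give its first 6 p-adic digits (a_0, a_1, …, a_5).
Σ a^n = 1/(1 − a) = -1/2159;  first 6 digits = (1, 0, 0, 2, 2, 2)

v_3(a) = 3 ≥ 1, so the series converges in ℤ_3 to 1/(1 − a) = 1/(1 − 2160) = -1/2159. Expand this rational in ℤ_3: compute digits iteratively via d_i = x_i mod 3, x_{i+1} = (x_i − d_i)/3. The first 6 digits are (1, 0, 0, 2, 2, 2).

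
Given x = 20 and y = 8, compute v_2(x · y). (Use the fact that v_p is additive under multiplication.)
v_2(160) = 5

v_p(x) = 2 (factor: 20 = 2^2 · 5); v_p(y) = 3 (factor: 8 = 2^3 · 1). Additivity: v_p(xy) = v_p(x) + v_p(y) = 2 + 3 = 5. (Direct check: xy = 160 = 2^5 · (5).)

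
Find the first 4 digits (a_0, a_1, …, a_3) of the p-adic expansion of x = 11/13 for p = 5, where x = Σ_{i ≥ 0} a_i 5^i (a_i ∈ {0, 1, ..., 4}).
(a_0, …, a_3) = (2, 4, 3, 0)

v_5(11/13) = 0 (numerator and denominator both coprime to 5), so x ∈ ℤ_5^×. Compute digits iteratively via a_i = x_i mod 5, x_{i+1} = (x_i − a_i)/5, with x_0 = x:
  x_0 = 11/13;  a_0 = 2;  x_1 = (x_0 − 2)/5 = -3/13
  x_1 = -3/13;  a_1 = 4;  x_2 = (x_1 − 4)/5 = -11/13
  x_2 = -11/13;  a_2 = 3;  x_3 = (x_2 − 3)/5 = -10/13
  x_3 = -10/13;  a_3 = 0;  x_4 = (x_3 − 0)/5 = -2/13
Digits: (2, 4, 3, 0).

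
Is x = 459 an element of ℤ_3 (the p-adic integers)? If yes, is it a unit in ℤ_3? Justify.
x ∈ ℤ_3 but not a unit; v_3(x) = 3 > 0

ℤ_3 = {x ∈ ℚ_3 : v_3(x) ≥ 0} and ℤ_3^× = {x ∈ ℤ_3 : v_3(x) = 0}. Here v_3(459) = v_3(num) − v_3(den) = 3; compare against these criteria.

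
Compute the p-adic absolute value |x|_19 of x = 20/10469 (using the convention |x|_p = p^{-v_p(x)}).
|20/10469|_19 = 361

Step 1 — compute v_19(x) by factoring powers of 19 out of the numerator and denominator: v_19(20/10469) = -2. Step 2 — apply |x|_p = p^{-v_p(x)} = 19^{2} = 361.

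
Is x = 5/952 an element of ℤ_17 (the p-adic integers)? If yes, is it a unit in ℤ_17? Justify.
x ∉ ℤ_17 (v_17(x) = -1 < 0)

ℤ_17 = {x ∈ ℚ_17 : v_17(x) ≥ 0} and ℤ_17^× = {x ∈ ℤ_17 : v_17(x) = 0}. Here v_17(5/952) = v_17(num) − v_17(den) = -1; compare against these criteria.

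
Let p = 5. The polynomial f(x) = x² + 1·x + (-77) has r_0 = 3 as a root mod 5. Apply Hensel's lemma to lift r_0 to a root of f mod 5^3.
r_2 = 98 (mod 125)

Hensel: r_{i+1} = r_i − f(r_i)·(f′(r_i))^{-1} mod 5^{i+2}, f′(x) = 2x + 1. Iterate:
  r_0 = 3 (mod 5)
  r_1 = 23 (mod 25)
  r_2 = 98 (mod 125)
Final: r = 98 satisfies f(r) ≡ 0 mod 5^3.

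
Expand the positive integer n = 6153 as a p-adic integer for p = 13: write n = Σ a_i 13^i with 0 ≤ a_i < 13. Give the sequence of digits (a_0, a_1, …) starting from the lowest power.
(a_0, a_1, …) = (4, 5, 10, 2)

Repeated division by 13 gives the digits low-to-high: 6153 = 4 + 5·13^1 + 10·13^2 + 2·13^3. Digit sequence: (4, 5, 10, 2).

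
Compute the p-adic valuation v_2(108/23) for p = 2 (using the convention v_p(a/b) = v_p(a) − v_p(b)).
v_2(108/23) = 2

Factor powers of 2 from the numerator and denominator of the reduced fraction: 108 = 2^2 · 27 and 23 = 2^0 · 23. Apply v_p(a/b) = v_p(a) − v_p(b): v_2(108/23) = 2 − 0 = 2.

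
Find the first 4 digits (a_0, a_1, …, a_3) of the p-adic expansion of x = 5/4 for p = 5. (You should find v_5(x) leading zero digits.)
(a_0, …, a_3) = (0, 4, 3, 3)

v_5(5/4) = 1, so a_0 = ... = a_0 = 0. Factor out: x = 5^1 · u with u = 1/4 a unit in ℤ_5. Expand u iteratively via a_{v+i} = u_i mod 5, u_{i+1} = (u_i − a_{v+i})/5:
  u_0 = 1/4;  a_1 = 4;  u_1 = (u_0 − 4)/5 = -3/4
  u_1 = -3/4;  a_2 = 3;  u_2 = (u_1 − 3)/5 = -3/4
  u_2 = -3/4;  a_3 = 3;  u_3 = (u_2 − 3)/5 = -3/4
Digits: (0, 4, 3, 3).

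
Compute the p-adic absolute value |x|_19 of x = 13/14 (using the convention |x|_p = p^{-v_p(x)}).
|13/14|_19 = 1

Step 1 — compute v_19(x) by factoring powers of 19 out of the numerator and denominator: v_19(13/14) = 0. Step 2 — apply |x|_p = p^{-v_p(x)} = 19^{0} = 1.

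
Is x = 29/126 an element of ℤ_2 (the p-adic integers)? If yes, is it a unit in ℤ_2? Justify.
x ∉ ℤ_2 (v_2(x) = -1 < 0)

ℤ_2 = {x ∈ ℚ_2 : v_2(x) ≥ 0} and ℤ_2^× = {x ∈ ℤ_2 : v_2(x) = 0}. Here v_2(29/126) = v_2(num) − v_2(den) = -1; compare against these criteria.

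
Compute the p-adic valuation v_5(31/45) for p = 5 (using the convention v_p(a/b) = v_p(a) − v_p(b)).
v_5(31/45) = -1

Factor powers of 5 from the numerator and denominator of the reduced fraction: 31 = 5^0 · 31 and 45 = 5^1 · 9. Apply v_p(a/b) = v_p(a) − v_p(b): v_5(31/45) = 0 − 1 = -1.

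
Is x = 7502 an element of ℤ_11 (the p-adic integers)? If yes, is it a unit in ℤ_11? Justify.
x ∈ ℤ_11 but not a unit; v_11(x) = 2 > 0

ℤ_11 = {x ∈ ℚ_11 : v_11(x) ≥ 0} and ℤ_11^× = {x ∈ ℤ_11 : v_11(x) = 0}. Here v_11(7502) = v_11(num) − v_11(den) = 2; compare against these criteria.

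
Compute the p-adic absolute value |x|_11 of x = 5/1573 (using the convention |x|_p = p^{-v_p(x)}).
|5/1573|_11 = 121

Step 1 — compute v_11(x) by factoring powers of 11 out of the numerator and denominator: v_11(5/1573) = -2. Step 2 — apply |x|_p = p^{-v_p(x)} = 11^{2} = 121.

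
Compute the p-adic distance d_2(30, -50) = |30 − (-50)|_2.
d_2(30, -50) = 1/16

Step 1 — x − y = 30 − (-50) = 80. Step 2 — v_2(80) = 4 (factor: 80 = (2^4 · 5); the sign does not affect v_p). Step 3 — |x − y|_2 = 2^{-4} = 1/16.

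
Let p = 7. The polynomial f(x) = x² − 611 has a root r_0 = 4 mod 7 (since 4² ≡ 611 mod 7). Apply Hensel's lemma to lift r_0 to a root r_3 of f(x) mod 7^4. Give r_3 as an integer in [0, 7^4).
r_3 = 2216 (mod 2401)

Hensel's recurrence: r_{i+1} = r_i − f(r_i)·(f′(r_i))^{-1} mod 7^{i+2}, with f′(x) = 2x. Iterate:
  r_0 = 4 (mod 7)
  r_1 = 11 (mod 49)
  r_2 = 158 (mod 343)
  r_3 = 2216 (mod 2401)
Final: r_3 = 2216, and one checks f(r_3) ≡ 0 mod 7^4.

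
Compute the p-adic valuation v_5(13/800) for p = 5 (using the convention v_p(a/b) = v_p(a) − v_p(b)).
v_5(13/800) = -2

Factor powers of 5 from the numerator and denominator of the reduced fraction: 13 = 5^0 · 13 and 800 = 5^2 · 32. Apply v_p(a/b) = v_p(a) − v_p(b): v_5(13/800) = 0 − 2 = -2.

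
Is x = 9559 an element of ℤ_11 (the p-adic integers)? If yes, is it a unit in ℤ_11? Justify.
x ∈ ℤ_11 but not a unit; v_11(x) = 2 > 0

ℤ_11 = {x ∈ ℚ_11 : v_11(x) ≥ 0} and ℤ_11^× = {x ∈ ℤ_11 : v_11(x) = 0}. Here v_11(9559) = v_11(num) − v_11(den) = 2; compare against these criteria.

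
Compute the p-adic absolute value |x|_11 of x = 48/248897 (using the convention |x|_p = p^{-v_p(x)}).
|48/248897|_11 = 14641

Step 1 — compute v_11(x) by factoring powers of 11 out of the numerator and denominator: v_11(48/248897) = -4. Step 2 — apply |x|_p = p^{-v_p(x)} = 11^{4} = 14641.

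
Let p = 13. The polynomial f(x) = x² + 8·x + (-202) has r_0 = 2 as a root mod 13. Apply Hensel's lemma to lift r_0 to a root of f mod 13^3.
r_2 = 2017 (mod 2197)

Hensel: r_{i+1} = r_i − f(r_i)·(f′(r_i))^{-1} mod 13^{i+2}, f′(x) = 2x + 8. Iterate:
  r_0 = 2 (mod 13)
  r_1 = 158 (mod 169)
  r_2 = 2017 (mod 2197)
Final: r = 2017 satisfies f(r) ≡ 0 mod 13^3.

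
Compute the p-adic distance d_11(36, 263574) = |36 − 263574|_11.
d_11(36, 263574) = 1/14641

Step 1 — x − y = 36 − 263574 = -263538. Step 2 — v_11(-263538) = 4 (factor: -263538 = −(11^4 · 18); the sign does not affect v_p). Step 3 — |x − y|_11 = 11^{-4} = 1/14641.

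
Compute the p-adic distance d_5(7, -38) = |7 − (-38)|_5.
d_5(7, -38) = 1/5

Step 1 — x − y = 7 − (-38) = 45. Step 2 — v_5(45) = 1 (factor: 45 = (5^1 · 9); the sign does not affect v_p). Step 3 — |x − y|_5 = 5^{-1} = 1/5.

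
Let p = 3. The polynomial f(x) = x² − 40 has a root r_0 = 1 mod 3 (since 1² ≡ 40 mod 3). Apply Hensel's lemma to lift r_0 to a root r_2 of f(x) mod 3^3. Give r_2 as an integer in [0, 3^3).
r_2 = 16 (mod 27)

Hensel's recurrence: r_{i+1} = r_i − f(r_i)·(f′(r_i))^{-1} mod 3^{i+2}, with f′(x) = 2x. Iterate:
  r_0 = 1 (mod 3)
  r_1 = 7 (mod 9)
  r_2 = 16 (mod 27)
Final: r_2 = 16, and one checks f(r_2) ≡ 0 mod 3^3.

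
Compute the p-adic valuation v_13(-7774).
v_13(-7774) = 2

v_13(n) is the largest exponent k such that 13^k divides n. Factor out: -7774 = -13^2 · 46. (Sign doesn't affect v_p.) So v_13(-7774) = 2.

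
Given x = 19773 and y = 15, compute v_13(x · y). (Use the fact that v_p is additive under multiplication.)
v_13(296595) = 3

v_p(x) = 3 (factor: 19773 = 13^3 · 9); v_p(y) = 0 (factor: 15 = 13^0 · 15). Additivity: v_p(xy) = v_p(x) + v_p(y) = 3 + 0 = 3. (Direct check: xy = 296595 = 13^3 · (135).)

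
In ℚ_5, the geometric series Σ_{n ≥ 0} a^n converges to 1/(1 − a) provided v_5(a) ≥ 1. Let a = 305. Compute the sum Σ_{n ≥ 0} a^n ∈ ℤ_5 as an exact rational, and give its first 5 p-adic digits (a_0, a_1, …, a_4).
Σ a^n = 1/(1 − a) = -1/304;  first 5 digits = (1, 1, 3, 2, 1)

v_5(a) = 1 ≥ 1, so the series converges in ℤ_5 to 1/(1 − a) = 1/(1 − 305) = -1/304. Expand this rational in ℤ_5: compute digits iteratively via d_i = x_i mod 5, x_{i+1} = (x_i − d_i)/5. The first 5 digits are (1, 1, 3, 2, 1).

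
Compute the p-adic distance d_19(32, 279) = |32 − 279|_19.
d_19(32, 279) = 1/19

Step 1 — x − y = 32 − 279 = -247. Step 2 — v_19(-247) = 1 (factor: -247 = −(19^1 · 13); the sign does not affect v_p). Step 3 — |x − y|_19 = 19^{-1} = 1/19.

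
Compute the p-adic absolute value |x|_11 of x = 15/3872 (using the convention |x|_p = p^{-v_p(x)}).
|15/3872|_11 = 121

Step 1 — compute v_11(x) by factoring powers of 11 out of the numerator and denominator: v_11(15/3872) = -2. Step 2 — apply |x|_p = p^{-v_p(x)} = 11^{2} = 121.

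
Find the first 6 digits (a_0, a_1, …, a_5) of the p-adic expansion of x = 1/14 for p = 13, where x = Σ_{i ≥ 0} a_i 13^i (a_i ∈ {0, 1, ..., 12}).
(a_0, …, a_5) = (1, 12, 0, 12, 0, 12)

v_13(1/14) = 0 (numerator and denominator both coprime to 13), so x ∈ ℤ_13^×. Compute digits iteratively via a_i = x_i mod 13, x_{i+1} = (x_i − a_i)/13, with x_0 = x:
  x_0 = 1/14;  a_0 = 1;  x_1 = (x_0 − 1)/13 = -1/14
  x_1 = -1/14;  a_1 = 12;  x_2 = (x_1 − 12)/13 = -13/14
  x_2 = -13/14;  a_2 = 0;  x_3 = (x_2 − 0)/13 = -1/14
  x_3 = -1/14;  a_3 = 12;  x_4 = (x_3 − 12)/13 = -13/14
  x_4 = -13/14;  a_4 = 0;  x_5 = (x_4 − 0)/13 = -1/14
  x_5 = -1/14;  a_5 = 12;  x_6 = (x_5 − 12)/13 = -13/14
Digits: (1, 12, 0, 12, 0, 12).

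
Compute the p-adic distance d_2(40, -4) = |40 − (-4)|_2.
d_2(40, -4) = 1/4

Step 1 — x − y = 40 − (-4) = 44. Step 2 — v_2(44) = 2 (factor: 44 = (2^2 · 11); the sign does not affect v_p). Step 3 — |x − y|_2 = 2^{-2} = 1/4.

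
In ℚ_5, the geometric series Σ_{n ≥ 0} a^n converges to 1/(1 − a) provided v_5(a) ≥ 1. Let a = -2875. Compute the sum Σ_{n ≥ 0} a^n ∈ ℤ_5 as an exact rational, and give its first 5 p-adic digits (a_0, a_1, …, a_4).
Σ a^n = 1/(1 − a) = 1/2876;  first 5 digits = (1, 0, 0, 2, 0)

v_5(a) = 3 ≥ 1, so the series converges in ℤ_5 to 1/(1 − a) = 1/(1 − (-2875)) = 1/2876. Expand this rational in ℤ_5: compute digits iteratively via d_i = x_i mod 5, x_{i+1} = (x_i − d_i)/5. The first 5 digits are (1, 0, 0, 2, 0).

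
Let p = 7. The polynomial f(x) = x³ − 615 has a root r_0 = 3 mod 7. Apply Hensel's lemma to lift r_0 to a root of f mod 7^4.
r_3 = 2159 (mod 2401)

Hensel: r_{i+1} = r_i − f(r_i)/f′(r_i) mod 7^{i+2}, where f′(x) = 3x². Iterate:
  r_0 = 3 (mod 7)
  r_1 = 3 (mod 49)
  r_2 = 101 (mod 343)
  r_3 = 2159 (mod 2401)
Final: r = 2159 with f(r) ≡ 0 mod 7^4.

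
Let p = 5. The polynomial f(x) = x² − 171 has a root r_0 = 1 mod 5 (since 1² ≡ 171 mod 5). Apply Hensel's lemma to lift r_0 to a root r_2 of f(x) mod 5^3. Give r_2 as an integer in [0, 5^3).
r_2 = 36 (mod 125)

Hensel's recurrence: r_{i+1} = r_i − f(r_i)·(f′(r_i))^{-1} mod 5^{i+2}, with f′(x) = 2x. Iterate:
  r_0 = 1 (mod 5)
  r_1 = 11 (mod 25)
  r_2 = 36 (mod 125)
Final: r_2 = 36, and one checks f(r_2) ≡ 0 mod 5^3.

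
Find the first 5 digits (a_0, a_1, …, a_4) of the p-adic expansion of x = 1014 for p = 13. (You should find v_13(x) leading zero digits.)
(a_0, …, a_4) = (0, 0, 6, 0, 0)

v_13(1014) = 2, so a_0 = ... = a_1 = 0. Factor out: x = 13^2 · u with u = 6 a unit in ℤ_13. Expand u iteratively via a_{v+i} = u_i mod 13, u_{i+1} = (u_i − a_{v+i})/13:
  u_0 = 6;  a_2 = 6;  u_1 = (u_0 − 6)/13 = 0
  u_1 = 0;  a_3 = 0;  u_2 = (u_1 − 0)/13 = 0
  u_2 = 0;  a_4 = 0;  u_3 = (u_2 − 0)/13 = 0
Digits: (0, 0, 6, 0, 0).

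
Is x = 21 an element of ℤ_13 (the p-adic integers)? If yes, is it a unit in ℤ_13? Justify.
x ∈ ℤ_13^× (unit); v_13(x) = 0

ℤ_13 = {x ∈ ℚ_13 : v_13(x) ≥ 0} and ℤ_13^× = {x ∈ ℤ_13 : v_13(x) = 0}. Here v_13(21) = v_13(num) − v_13(den) = 0; compare against these criteria.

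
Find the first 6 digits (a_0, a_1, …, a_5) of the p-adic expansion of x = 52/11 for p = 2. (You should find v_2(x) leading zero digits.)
(a_0, …, a_5) = (0, 0, 1, 1, 1, 0)

v_2(52/11) = 2, so a_0 = ... = a_1 = 0. Factor out: x = 2^2 · u with u = 13/11 a unit in ℤ_2. Expand u iteratively via a_{v+i} = u_i mod 2, u_{i+1} = (u_i − a_{v+i})/2:
  u_0 = 13/11;  a_2 = 1;  u_1 = (u_0 − 1)/2 = 1/11
  u_1 = 1/11;  a_3 = 1;  u_2 = (u_1 − 1)/2 = -5/11
  u_2 = -5/11;  a_4 = 1;  u_3 = (u_2 − 1)/2 = -8/11
  u_3 = -8/11;  a_5 = 0;  u_4 = (u_3 − 0)/2 = -4/11
Digits: (0, 0, 1, 1, 1, 0).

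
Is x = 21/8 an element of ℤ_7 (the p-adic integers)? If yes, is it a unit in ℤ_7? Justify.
x ∈ ℤ_7 but not a unit; v_7(x) = 1 > 0

ℤ_7 = {x ∈ ℚ_7 : v_7(x) ≥ 0} and ℤ_7^× = {x ∈ ℤ_7 : v_7(x) = 0}. Here v_7(21/8) = v_7(num) − v_7(den) = 1; compare against these criteria.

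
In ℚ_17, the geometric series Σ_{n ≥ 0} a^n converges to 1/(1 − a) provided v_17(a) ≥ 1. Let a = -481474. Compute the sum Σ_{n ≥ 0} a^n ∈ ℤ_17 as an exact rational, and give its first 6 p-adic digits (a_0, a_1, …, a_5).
Σ a^n = 1/(1 − a) = 1/481475;  first 6 digits = (1, 0, 0, 4, 11, 16)

v_17(a) = 3 ≥ 1, so the series converges in ℤ_17 to 1/(1 − a) = 1/(1 − (-481474)) = 1/481475. Expand this rational in ℤ_17: compute digits iteratively via d_i = x_i mod 17, x_{i+1} = (x_i − d_i)/17. The first 6 digits are (1, 0, 0, 4, 11, 16).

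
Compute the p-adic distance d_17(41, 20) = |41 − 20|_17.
d_17(41, 20) = 1

Step 1 — x − y = 41 − 20 = 21. Step 2 — v_17(21) = 0 (factor: 21 = (17^0 · 21); the sign does not affect v_p). Step 3 — |x − y|_17 = 17^{0} = 1.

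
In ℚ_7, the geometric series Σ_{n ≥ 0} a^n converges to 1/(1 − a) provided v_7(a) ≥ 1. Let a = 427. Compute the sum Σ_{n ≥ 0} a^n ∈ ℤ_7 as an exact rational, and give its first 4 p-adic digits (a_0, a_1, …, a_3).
Σ a^n = 1/(1 − a) = -1/426;  first 4 digits = (1, 5, 5, 6)

v_7(a) = 1 ≥ 1, so the series converges in ℤ_7 to 1/(1 − a) = 1/(1 − 427) = -1/426. Expand this rational in ℤ_7: compute digits iteratively via d_i = x_i mod 7, x_{i+1} = (x_i − d_i)/7. The first 4 digits are (1, 5, 5, 6).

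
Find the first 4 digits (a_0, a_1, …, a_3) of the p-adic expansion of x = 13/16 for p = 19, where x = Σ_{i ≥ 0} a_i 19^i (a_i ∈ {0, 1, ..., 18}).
(a_0, …, a_3) = (2, 13, 10, 3)

v_19(13/16) = 0 (numerator and denominator both coprime to 19), so x ∈ ℤ_19^×. Compute digits iteratively via a_i = x_i mod 19, x_{i+1} = (x_i − a_i)/19, with x_0 = x:
  x_0 = 13/16;  a_0 = 2;  x_1 = (x_0 − 2)/19 = -1/16
  x_1 = -1/16;  a_1 = 13;  x_2 = (x_1 − 13)/19 = -11/16
  x_2 = -11/16;  a_2 = 10;  x_3 = (x_2 − 10)/19 = -9/16
  x_3 = -9/16;  a_3 = 3;  x_4 = (x_3 − 3)/19 = -3/16
Digits: (2, 13, 10, 3).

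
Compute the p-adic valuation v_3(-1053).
v_3(-1053) = 4

v_3(n) is the largest exponent k such that 3^k divides n. Factor out: -1053 = -3^4 · 13. (Sign doesn't affect v_p.) So v_3(-1053) = 4.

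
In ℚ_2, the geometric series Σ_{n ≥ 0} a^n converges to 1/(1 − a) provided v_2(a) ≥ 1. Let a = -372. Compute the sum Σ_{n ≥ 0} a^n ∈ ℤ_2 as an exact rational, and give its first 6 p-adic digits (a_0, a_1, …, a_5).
Σ a^n = 1/(1 − a) = 1/373;  first 6 digits = (1, 0, 1, 1, 1, 0)

v_2(a) = 2 ≥ 1, so the series converges in ℤ_2 to 1/(1 − a) = 1/(1 − (-372)) = 1/373. Expand this rational in ℤ_2: compute digits iteratively via d_i = x_i mod 2, x_{i+1} = (x_i − d_i)/2. The first 6 digits are (1, 0, 1, 1, 1, 0).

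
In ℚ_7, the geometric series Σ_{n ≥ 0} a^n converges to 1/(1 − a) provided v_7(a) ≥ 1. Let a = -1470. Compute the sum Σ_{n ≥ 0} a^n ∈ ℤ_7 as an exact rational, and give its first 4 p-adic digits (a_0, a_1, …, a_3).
Σ a^n = 1/(1 − a) = 1/1471;  first 4 digits = (1, 0, 5, 2)

v_7(a) = 2 ≥ 1, so the series converges in ℤ_7 to 1/(1 − a) = 1/(1 − (-1470)) = 1/1471. Expand this rational in ℤ_7: compute digits iteratively via d_i = x_i mod 7, x_{i+1} = (x_i − d_i)/7. The first 4 digits are (1, 0, 5, 2).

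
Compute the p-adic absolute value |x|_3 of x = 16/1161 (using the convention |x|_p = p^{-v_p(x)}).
|16/1161|_3 = 27

Step 1 — compute v_3(x) by factoring powers of 3 out of the numerator and denominator: v_3(16/1161) = -3. Step 2 — apply |x|_p = p^{-v_p(x)} = 3^{3} = 27.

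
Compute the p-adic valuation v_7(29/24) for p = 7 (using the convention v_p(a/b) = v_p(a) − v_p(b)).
v_7(29/24) = 0

Factor powers of 7 from the numerator and denominator of the reduced fraction: 29 = 7^0 · 29 and 24 = 7^0 · 24. Apply v_p(a/b) = v_p(a) − v_p(b): v_7(29/24) = 0 − 0 = 0.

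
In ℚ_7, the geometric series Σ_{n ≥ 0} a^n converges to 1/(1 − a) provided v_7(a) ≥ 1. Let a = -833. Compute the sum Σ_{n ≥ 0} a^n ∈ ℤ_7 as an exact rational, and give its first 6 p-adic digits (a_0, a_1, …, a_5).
Σ a^n = 1/(1 − a) = 1/834;  first 6 digits = (1, 0, 4, 4, 1, 6)

v_7(a) = 2 ≥ 1, so the series converges in ℤ_7 to 1/(1 − a) = 1/(1 − (-833)) = 1/834. Expand this rational in ℤ_7: compute digits iteratively via d_i = x_i mod 7, x_{i+1} = (x_i − d_i)/7. The first 6 digits are (1, 0, 4, 4, 1, 6).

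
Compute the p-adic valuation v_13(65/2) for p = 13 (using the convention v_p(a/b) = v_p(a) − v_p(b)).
v_13(65/2) = 1

Factor powers of 13 from the numerator and denominator of the reduced fraction: 65 = 13^1 · 5 and 2 = 13^0 · 2. Apply v_p(a/b) = v_p(a) − v_p(b): v_13(65/2) = 1 − 0 = 1.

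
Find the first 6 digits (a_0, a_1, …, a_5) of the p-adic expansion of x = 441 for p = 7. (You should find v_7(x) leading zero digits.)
(a_0, …, a_5) = (0, 0, 2, 1, 0, 0)

v_7(441) = 2, so a_0 = ... = a_1 = 0. Factor out: x = 7^2 · u with u = 9 a unit in ℤ_7. Expand u iteratively via a_{v+i} = u_i mod 7, u_{i+1} = (u_i − a_{v+i})/7:
  u_0 = 9;  a_2 = 2;  u_1 = (u_0 − 2)/7 = 1
  u_1 = 1;  a_3 = 1;  u_2 = (u_1 − 1)/7 = 0
  u_2 = 0;  a_4 = 0;  u_3 = (u_2 − 0)/7 = 0
  u_3 = 0;  a_5 = 0;  u_4 = (u_3 − 0)/7 = 0
Digits: (0, 0, 2, 1, 0, 0).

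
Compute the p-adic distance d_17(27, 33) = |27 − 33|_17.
d_17(27, 33) = 1

Step 1 — x − y = 27 − 33 = -6. Step 2 — v_17(-6) = 0 (factor: -6 = −(17^0 · 6); the sign does not affect v_p). Step 3 — |x − y|_17 = 17^{0} = 1.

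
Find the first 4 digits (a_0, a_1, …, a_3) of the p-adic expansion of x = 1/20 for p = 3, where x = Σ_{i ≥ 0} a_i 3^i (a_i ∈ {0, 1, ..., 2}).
(a_0, …, a_3) = (2, 1, 2, 2)

v_3(1/20) = 0 (numerator and denominator both coprime to 3), so x ∈ ℤ_3^×. Compute digits iteratively via a_i = x_i mod 3, x_{i+1} = (x_i − a_i)/3, with x_0 = x:
  x_0 = 1/20;  a_0 = 2;  x_1 = (x_0 − 2)/3 = -13/20
  x_1 = -13/20;  a_1 = 1;  x_2 = (x_1 − 1)/3 = -11/20
  x_2 = -11/20;  a_2 = 2;  x_3 = (x_2 − 2)/3 = -17/20
  x_3 = -17/20;  a_3 = 2;  x_4 = (x_3 − 2)/3 = -19/20
Digits: (2, 1, 2, 2).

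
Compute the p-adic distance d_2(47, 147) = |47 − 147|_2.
d_2(47, 147) = 1/4

Step 1 — x − y = 47 − 147 = -100. Step 2 — v_2(-100) = 2 (factor: -100 = −(2^2 · 25); the sign does not affect v_p). Step 3 — |x − y|_2 = 2^{-2} = 1/4.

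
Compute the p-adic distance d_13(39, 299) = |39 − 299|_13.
d_13(39, 299) = 1/13

Step 1 — x − y = 39 − 299 = -260. Step 2 — v_13(-260) = 1 (factor: -260 = −(13^1 · 20); the sign does not affect v_p). Step 3 — |x − y|_13 = 13^{-1} = 1/13.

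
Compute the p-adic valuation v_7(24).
v_7(24) = 0

v_7(n) is the largest exponent k such that 7^k divides n. Factor out: 24 = 7^0 · 24. (Sign doesn't affect v_p.) So v_7(24) = 0.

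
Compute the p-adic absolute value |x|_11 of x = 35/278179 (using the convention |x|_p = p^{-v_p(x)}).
|35/278179|_11 = 14641

Step 1 — compute v_11(x) by factoring powers of 11 out of the numerator and denominator: v_11(35/278179) = -4. Step 2 — apply |x|_p = p^{-v_p(x)} = 11^{4} = 14641.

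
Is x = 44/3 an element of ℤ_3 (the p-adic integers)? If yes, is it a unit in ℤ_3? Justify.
x ∉ ℤ_3 (v_3(x) = -1 < 0)

ℤ_3 = {x ∈ ℚ_3 : v_3(x) ≥ 0} and ℤ_3^× = {x ∈ ℤ_3 : v_3(x) = 0}. Here v_3(44/3) = v_3(num) − v_3(den) = -1; compare against these criteria.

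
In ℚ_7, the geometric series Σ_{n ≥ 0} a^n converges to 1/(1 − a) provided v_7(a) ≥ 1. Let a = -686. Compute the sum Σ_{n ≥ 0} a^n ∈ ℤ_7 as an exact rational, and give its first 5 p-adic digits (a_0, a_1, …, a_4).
Σ a^n = 1/(1 − a) = 1/687;  first 5 digits = (1, 0, 0, 5, 6)

v_7(a) = 3 ≥ 1, so the series converges in ℤ_7 to 1/(1 − a) = 1/(1 − (-686)) = 1/687. Expand this rational in ℤ_7: compute digits iteratively via d_i = x_i mod 7, x_{i+1} = (x_i − d_i)/7. The first 5 digits are (1, 0, 0, 5, 6).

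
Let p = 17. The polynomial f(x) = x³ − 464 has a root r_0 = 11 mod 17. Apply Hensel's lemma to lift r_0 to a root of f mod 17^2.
r_1 = 11 (mod 289)

Hensel: r_{i+1} = r_i − f(r_i)/f′(r_i) mod 17^{i+2}, where f′(x) = 3x². Iterate:
  r_0 = 11 (mod 17)
  r_1 = 11 (mod 289)
Final: r = 11 with f(r) ≡ 0 mod 17^2.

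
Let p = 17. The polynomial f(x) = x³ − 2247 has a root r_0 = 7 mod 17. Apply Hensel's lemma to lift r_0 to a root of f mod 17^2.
r_1 = 75 (mod 289)

Hensel: r_{i+1} = r_i − f(r_i)/f′(r_i) mod 17^{i+2}, where f′(x) = 3x². Iterate:
  r_0 = 7 (mod 17)
  r_1 = 75 (mod 289)
Final: r = 75 with f(r) ≡ 0 mod 17^2.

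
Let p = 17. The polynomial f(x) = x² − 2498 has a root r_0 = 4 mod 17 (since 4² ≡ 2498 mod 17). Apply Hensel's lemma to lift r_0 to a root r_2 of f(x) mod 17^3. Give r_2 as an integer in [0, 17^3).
r_2 = 4288 (mod 4913)

Hensel's recurrence: r_{i+1} = r_i − f(r_i)·(f′(r_i))^{-1} mod 17^{i+2}, with f′(x) = 2x. Iterate:
  r_0 = 4 (mod 17)
  r_1 = 242 (mod 289)
  r_2 = 4288 (mod 4913)
Final: r_2 = 4288, and one checks f(r_2) ≡ 0 mod 17^3.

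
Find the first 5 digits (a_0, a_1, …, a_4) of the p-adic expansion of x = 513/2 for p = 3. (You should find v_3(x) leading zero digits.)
(a_0, …, a_4) = (0, 0, 0, 2, 1)

v_3(513/2) = 3, so a_0 = ... = a_2 = 0. Factor out: x = 3^3 · u with u = 19/2 a unit in ℤ_3. Expand u iteratively via a_{v+i} = u_i mod 3, u_{i+1} = (u_i − a_{v+i})/3:
  u_0 = 19/2;  a_3 = 2;  u_1 = (u_0 − 2)/3 = 5/2
  u_1 = 5/2;  a_4 = 1;  u_2 = (u_1 − 1)/3 = 1/2
Digits: (0, 0, 0, 2, 1).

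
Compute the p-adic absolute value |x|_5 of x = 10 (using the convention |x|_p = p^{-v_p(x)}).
|10|_5 = 1/5

Step 1 — compute v_5(x) by factoring powers of 5 out of the numerator and denominator: v_5(10) = 1. Step 2 — apply |x|_p = p^{-v_p(x)} = 5^{-1} = 1/5.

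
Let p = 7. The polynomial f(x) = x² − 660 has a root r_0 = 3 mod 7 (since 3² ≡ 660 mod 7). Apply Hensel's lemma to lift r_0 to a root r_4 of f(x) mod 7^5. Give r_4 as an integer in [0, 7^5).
r_4 = 13170 (mod 16807)

Hensel's recurrence: r_{i+1} = r_i − f(r_i)·(f′(r_i))^{-1} mod 7^{i+2}, with f′(x) = 2x. Iterate:
  r_0 = 3 (mod 7)
  r_1 = 38 (mod 49)
  r_2 = 136 (mod 343)
  r_3 = 1165 (mod 2401)
  r_4 = 13170 (mod 16807)
Final: r_4 = 13170, and one checks f(r_4) ≡ 0 mod 7^5.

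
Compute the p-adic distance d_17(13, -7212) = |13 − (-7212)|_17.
d_17(13, -7212) = 1/289

Step 1 — x − y = 13 − (-7212) = 7225. Step 2 — v_17(7225) = 2 (factor: 7225 = (17^2 · 25); the sign does not affect v_p). Step 3 — |x − y|_17 = 17^{-2} = 1/289.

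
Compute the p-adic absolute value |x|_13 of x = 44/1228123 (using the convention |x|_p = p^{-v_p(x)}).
|44/1228123|_13 = 28561

Step 1 — compute v_13(x) by factoring powers of 13 out of the numerator and denominator: v_13(44/1228123) = -4. Step 2 — apply |x|_p = p^{-v_p(x)} = 13^{4} = 28561.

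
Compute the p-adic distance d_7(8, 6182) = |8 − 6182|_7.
d_7(8, 6182) = 1/343

Step 1 — x − y = 8 − 6182 = -6174. Step 2 — v_7(-6174) = 3 (factor: -6174 = −(7^3 · 18); the sign does not affect v_p). Step 3 — |x − y|_7 = 7^{-3} = 1/343.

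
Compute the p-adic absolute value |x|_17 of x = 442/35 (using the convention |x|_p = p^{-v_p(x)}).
|442/35|_17 = 1/17

Step 1 — compute v_17(x) by factoring powers of 17 out of the numerator and denominator: v_17(442/35) = 1. Step 2 — apply |x|_p = p^{-v_p(x)} = 17^{-1} = 1/17.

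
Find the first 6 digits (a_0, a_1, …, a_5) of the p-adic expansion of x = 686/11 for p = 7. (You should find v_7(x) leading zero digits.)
(a_0, …, a_5) = (0, 0, 0, 4, 2, 6)

v_7(686/11) = 3, so a_0 = ... = a_2 = 0. Factor out: x = 7^3 · u with u = 2/11 a unit in ℤ_7. Expand u iteratively via a_{v+i} = u_i mod 7, u_{i+1} = (u_i − a_{v+i})/7:
  u_0 = 2/11;  a_3 = 4;  u_1 = (u_0 − 4)/7 = -6/11
  u_1 = -6/11;  a_4 = 2;  u_2 = (u_1 − 2)/7 = -4/11
  u_2 = -4/11;  a_5 = 6;  u_3 = (u_2 − 6)/7 = -10/11
Digits: (0, 0, 0, 4, 2, 6).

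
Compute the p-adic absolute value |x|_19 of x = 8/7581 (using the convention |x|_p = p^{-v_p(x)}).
|8/7581|_19 = 361

Step 1 — compute v_19(x) by factoring powers of 19 out of the numerator and denominator: v_19(8/7581) = -2. Step 2 — apply |x|_p = p^{-v_p(x)} = 19^{2} = 361.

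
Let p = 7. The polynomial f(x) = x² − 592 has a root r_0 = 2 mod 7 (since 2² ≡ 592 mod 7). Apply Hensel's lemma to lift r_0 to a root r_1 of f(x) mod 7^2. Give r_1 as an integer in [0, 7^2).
r_1 = 2 (mod 49)

Hensel's recurrence: r_{i+1} = r_i − f(r_i)·(f′(r_i))^{-1} mod 7^{i+2}, with f′(x) = 2x. Iterate:
  r_0 = 2 (mod 7)
  r_1 = 2 (mod 49)
Final: r_1 = 2, and one checks f(r_1) ≡ 0 mod 7^2.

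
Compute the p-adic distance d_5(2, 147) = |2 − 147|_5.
d_5(2, 147) = 1/5

Step 1 — x − y = 2 − 147 = -145. Step 2 — v_5(-145) = 1 (factor: -145 = −(5^1 · 29); the sign does not affect v_p). Step 3 — |x − y|_5 = 5^{-1} = 1/5.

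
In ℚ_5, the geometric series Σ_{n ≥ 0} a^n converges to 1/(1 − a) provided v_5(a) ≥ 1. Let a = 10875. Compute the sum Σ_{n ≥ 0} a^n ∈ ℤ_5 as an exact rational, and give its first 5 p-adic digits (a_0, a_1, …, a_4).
Σ a^n = 1/(1 − a) = -1/10874;  first 5 digits = (1, 0, 0, 2, 2)

v_5(a) = 3 ≥ 1, so the series converges in ℤ_5 to 1/(1 − a) = 1/(1 − 10875) = -1/10874. Expand this rational in ℤ_5: compute digits iteratively via d_i = x_i mod 5, x_{i+1} = (x_i − d_i)/5. The first 5 digits are (1, 0, 0, 2, 2).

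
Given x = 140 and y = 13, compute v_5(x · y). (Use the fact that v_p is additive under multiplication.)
v_5(1820) = 1

v_p(x) = 1 (factor: 140 = 5^1 · 28); v_p(y) = 0 (factor: 13 = 5^0 · 13). Additivity: v_p(xy) = v_p(x) + v_p(y) = 1 + 0 = 1. (Direct check: xy = 1820 = 5^1 · (364).)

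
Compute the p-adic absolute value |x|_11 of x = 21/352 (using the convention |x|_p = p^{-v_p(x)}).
|21/352|_11 = 11

Step 1 — compute v_11(x) by factoring powers of 11 out of the numerator and denominator: v_11(21/352) = -1. Step 2 — apply |x|_p = p^{-v_p(x)} = 11^{1} = 11.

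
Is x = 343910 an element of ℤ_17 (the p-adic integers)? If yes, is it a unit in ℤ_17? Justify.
x ∈ ℤ_17 but not a unit; v_17(x) = 3 > 0

ℤ_17 = {x ∈ ℚ_17 : v_17(x) ≥ 0} and ℤ_17^× = {x ∈ ℤ_17 : v_17(x) = 0}. Here v_17(343910) = v_17(num) − v_17(den) = 3; compare against these criteria.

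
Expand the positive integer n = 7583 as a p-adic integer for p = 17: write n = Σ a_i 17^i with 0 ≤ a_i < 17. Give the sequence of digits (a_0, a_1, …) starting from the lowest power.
(a_0, a_1, …) = (1, 4, 9, 1)

Repeated division by 17 gives the digits low-to-high: 7583 = 1 + 4·17^1 + 9·17^2 + 1·17^3. Digit sequence: (1, 4, 9, 1).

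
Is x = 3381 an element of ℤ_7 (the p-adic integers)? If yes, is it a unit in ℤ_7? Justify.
x ∈ ℤ_7 but not a unit; v_7(x) = 2 > 0

ℤ_7 = {x ∈ ℚ_7 : v_7(x) ≥ 0} and ℤ_7^× = {x ∈ ℤ_7 : v_7(x) = 0}. Here v_7(3381) = v_7(num) − v_7(den) = 2; compare against these criteria.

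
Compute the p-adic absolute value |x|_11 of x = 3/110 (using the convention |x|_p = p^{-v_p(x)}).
|3/110|_11 = 11

Step 1 — compute v_11(x) by factoring powers of 11 out of the numerator and denominator: v_11(3/110) = -1. Step 2 — apply |x|_p = p^{-v_p(x)} = 11^{1} = 11.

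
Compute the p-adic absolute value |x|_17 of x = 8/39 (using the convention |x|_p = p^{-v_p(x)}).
|8/39|_17 = 1

Step 1 — compute v_17(x) by factoring powers of 17 out of the numerator and denominator: v_17(8/39) = 0. Step 2 — apply |x|_p = p^{-v_p(x)} = 17^{0} = 1.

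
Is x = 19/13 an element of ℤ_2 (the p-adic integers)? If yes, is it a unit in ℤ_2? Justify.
x ∈ ℤ_2^× (unit); v_2(x) = 0

ℤ_2 = {x ∈ ℚ_2 : v_2(x) ≥ 0} and ℤ_2^× = {x ∈ ℤ_2 : v_2(x) = 0}. Here v_2(19/13) = v_2(num) − v_2(den) = 0; compare against these criteria.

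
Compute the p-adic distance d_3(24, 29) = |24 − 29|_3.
d_3(24, 29) = 1

Step 1 — x − y = 24 − 29 = -5. Step 2 — v_3(-5) = 0 (factor: -5 = −(3^0 · 5); the sign does not affect v_p). Step 3 — |x − y|_3 = 3^{0} = 1.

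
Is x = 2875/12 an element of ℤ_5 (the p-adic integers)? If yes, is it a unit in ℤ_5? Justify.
x ∈ ℤ_5 but not a unit; v_5(x) = 3 > 0

ℤ_5 = {x ∈ ℚ_5 : v_5(x) ≥ 0} and ℤ_5^× = {x ∈ ℤ_5 : v_5(x) = 0}. Here v_5(2875/12) = v_5(num) − v_5(den) = 3; compare against these criteria.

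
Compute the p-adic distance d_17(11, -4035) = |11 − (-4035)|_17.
d_17(11, -4035) = 1/289

Step 1 — x − y = 11 − (-4035) = 4046. Step 2 — v_17(4046) = 2 (factor: 4046 = (17^2 · 14); the sign does not affect v_p). Step 3 — |x − y|_17 = 17^{-2} = 1/289.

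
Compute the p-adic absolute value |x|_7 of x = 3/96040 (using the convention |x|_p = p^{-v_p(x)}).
|3/96040|_7 = 2401

Step 1 — compute v_7(x) by factoring powers of 7 out of the numerator and denominator: v_7(3/96040) = -4. Step 2 — apply |x|_p = p^{-v_p(x)} = 7^{4} = 2401.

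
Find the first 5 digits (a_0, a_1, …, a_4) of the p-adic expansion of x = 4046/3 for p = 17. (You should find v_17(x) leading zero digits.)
(a_0, …, a_4) = (0, 0, 16, 5, 11)

v_17(4046/3) = 2, so a_0 = ... = a_1 = 0. Factor out: x = 17^2 · u with u = 14/3 a unit in ℤ_17. Expand u iteratively via a_{v+i} = u_i mod 17, u_{i+1} = (u_i − a_{v+i})/17:
  u_0 = 14/3;  a_2 = 16;  u_1 = (u_0 − 16)/17 = -2/3
  u_1 = -2/3;  a_3 = 5;  u_2 = (u_1 − 5)/17 = -1/3
  u_2 = -1/3;  a_4 = 11;  u_3 = (u_2 − 11)/17 = -2/3
Digits: (0, 0, 16, 5, 11).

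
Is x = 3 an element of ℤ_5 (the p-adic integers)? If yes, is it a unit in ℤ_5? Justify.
x ∈ ℤ_5^× (unit); v_5(x) = 0

ℤ_5 = {x ∈ ℚ_5 : v_5(x) ≥ 0} and ℤ_5^× = {x ∈ ℤ_5 : v_5(x) = 0}. Here v_5(3) = v_5(num) − v_5(den) = 0; compare against these criteria.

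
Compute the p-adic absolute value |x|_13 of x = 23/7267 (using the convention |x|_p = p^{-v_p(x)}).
|23/7267|_13 = 169

Step 1 — compute v_13(x) by factoring powers of 13 out of the numerator and denominator: v_13(23/7267) = -2. Step 2 — apply |x|_p = p^{-v_p(x)} = 13^{2} = 169.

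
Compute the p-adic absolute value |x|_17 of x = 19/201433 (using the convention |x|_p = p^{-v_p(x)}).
|19/201433|_17 = 4913

Step 1 — compute v_17(x) by factoring powers of 17 out of the numerator and denominator: v_17(19/201433) = -3. Step 2 — apply |x|_p = p^{-v_p(x)} = 17^{3} = 4913.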